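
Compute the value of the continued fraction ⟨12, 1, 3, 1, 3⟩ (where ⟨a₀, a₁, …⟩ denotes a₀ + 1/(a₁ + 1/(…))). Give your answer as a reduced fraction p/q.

243/19

Start with 3.
1 + 1/(3/1) = 1 + 1/3 = 4/3
3 + 1/(4/3) = 3 + 3/4 = 15/4
1 + 1/(15/4) = 1 + 4/15 = 19/15
12 + 1/(19/15) = 12 + 15/19 = 243/19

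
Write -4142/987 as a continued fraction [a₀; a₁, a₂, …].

Run the Euclidean algorithm, recording each quotient:
-4142 = -5·987 + 793, so a_0 = -5
987 = 1·793 + 194, so a_1 = 1
793 = 4·194 + 17, so a_2 = 4
194 = 11·17 + 7, so a_3 = 11
17 = 2·7 + 3, so a_4 = 2
7 = 2·3 + 1, so a_5 = 2
3 = 3·1 + 0, so a_6 = 3

[-5; 1, 4, 11, 2, 2, 3]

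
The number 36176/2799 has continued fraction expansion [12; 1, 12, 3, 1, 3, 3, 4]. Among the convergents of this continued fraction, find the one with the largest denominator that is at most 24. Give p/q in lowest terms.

a_0 = 12: 12/1  (≤ bound)
a_1 = 1: 13/1  (≤ bound)
a_2 = 12: 168/13  (≤ bound)
a_3 = 3: 517/40  (> 24, stop)

168/13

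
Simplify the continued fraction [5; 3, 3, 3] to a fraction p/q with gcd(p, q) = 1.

Work from the innermost term outward:
Start with 3.
3 + 1/(3/1) = 3 + 1/3 = 10/3
3 + 1/(10/3) = 3 + 3/10 = 33/10
5 + 1/(33/10) = 5 + 10/33 = 175/33

175/33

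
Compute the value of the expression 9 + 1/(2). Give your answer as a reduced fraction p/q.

Work from the innermost term outward:
Start with 2.
9 + 1/(2/1) = 9 + 1/2 = 19/2

19/2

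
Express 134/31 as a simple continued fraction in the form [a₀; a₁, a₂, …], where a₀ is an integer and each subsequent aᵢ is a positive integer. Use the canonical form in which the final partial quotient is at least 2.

[4; 3, 10]

Run the Euclidean algorithm, recording each quotient:
134 = 4·31 + 10, so a_0 = 4
31 = 3·10 + 1, so a_1 = 3
10 = 10·1 + 0, so a_2 = 10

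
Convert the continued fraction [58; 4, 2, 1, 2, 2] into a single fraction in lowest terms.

Start with 2.
2 + 1/(2/1) = 2 + 1/2 = 5/2
1 + 1/(5/2) = 1 + 2/5 = 7/5
2 + 1/(7/5) = 2 + 5/7 = 19/7
4 + 1/(19/7) = 4 + 7/19 = 83/19
58 + 1/(83/19) = 58 + 19/83 = 4833/83

4833/83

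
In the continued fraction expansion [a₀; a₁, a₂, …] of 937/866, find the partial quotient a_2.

⌊937/866⌋ = 1, remainder 71
⌊866/71⌋ = 12, remainder 14
⌊71/14⌋ = 5, remainder 1

5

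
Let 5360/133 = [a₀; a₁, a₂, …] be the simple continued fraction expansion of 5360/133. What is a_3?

13

⌊5360/133⌋ = 40, remainder 40
⌊133/40⌋ = 3, remainder 13
⌊40/13⌋ = 3, remainder 1
⌊13/1⌋ = 13, remainder 0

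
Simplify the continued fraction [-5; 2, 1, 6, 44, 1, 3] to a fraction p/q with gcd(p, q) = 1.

-16703/3592

Work from the innermost term outward:
Start with 3.
1 + 1/(3/1) = 1 + 1/3 = 4/3
44 + 1/(4/3) = 44 + 3/4 = 179/4
6 + 1/(179/4) = 6 + 4/179 = 1078/179
1 + 1/(1078/179) = 1 + 179/1078 = 1257/1078
2 + 1/(1257/1078) = 2 + 1078/1257 = 3592/1257
-5 + 1/(3592/1257) = -5 + 1257/3592 = -16703/3592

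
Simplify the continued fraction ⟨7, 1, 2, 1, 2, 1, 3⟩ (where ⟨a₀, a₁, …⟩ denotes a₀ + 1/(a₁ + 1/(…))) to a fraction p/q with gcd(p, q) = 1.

Work from the innermost term outward:
Start with 3.
1 + 1/(3/1) = 1 + 1/3 = 4/3
2 + 1/(4/3) = 2 + 3/4 = 11/4
1 + 1/(11/4) = 1 + 4/11 = 15/11
2 + 1/(15/11) = 2 + 11/15 = 41/15
1 + 1/(41/15) = 1 + 15/41 = 56/41
7 + 1/(56/41) = 7 + 41/56 = 433/56

433/56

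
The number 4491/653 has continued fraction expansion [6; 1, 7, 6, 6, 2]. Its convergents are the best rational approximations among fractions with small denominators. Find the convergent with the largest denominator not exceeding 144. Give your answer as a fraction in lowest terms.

337/49

List convergents until the denominator exceeds the bound:
a_0 = 6: 6/1  (≤ bound)
a_1 = 1: 7/1  (≤ bound)
a_2 = 7: 55/8  (≤ bound)
a_3 = 6: 337/49  (≤ bound)
a_4 = 6: 2077/302  (> 144, stop)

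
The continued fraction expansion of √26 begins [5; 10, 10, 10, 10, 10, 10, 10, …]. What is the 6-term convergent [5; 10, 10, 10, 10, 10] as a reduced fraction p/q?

530451/104030

Start with 10.
10 + 1/(10/1) = 10 + 1/10 = 101/10
10 + 1/(101/10) = 10 + 10/101 = 1020/101
10 + 1/(1020/101) = 10 + 101/1020 = 10301/1020
10 + 1/(10301/1020) = 10 + 1020/10301 = 104030/10301
5 + 1/(104030/10301) = 5 + 10301/104030 = 530451/104030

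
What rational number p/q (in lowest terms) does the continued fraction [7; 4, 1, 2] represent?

Start with 2.
1 + 1/(2/1) = 1 + 1/2 = 3/2
4 + 1/(3/2) = 4 + 2/3 = 14/3
7 + 1/(14/3) = 7 + 3/14 = 101/14

101/14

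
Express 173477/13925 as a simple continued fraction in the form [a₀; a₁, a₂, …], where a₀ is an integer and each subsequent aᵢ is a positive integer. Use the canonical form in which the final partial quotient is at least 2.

[12; 2, 5, 2, 4, 9, 14]

173477 = 12·13925 + 6377, so a_0 = 12
13925 = 2·6377 + 1171, so a_1 = 2
6377 = 5·1171 + 522, so a_2 = 5
1171 = 2·522 + 127, so a_3 = 2
522 = 4·127 + 14, so a_4 = 4
127 = 9·14 + 1, so a_5 = 9
14 = 14·1 + 0, so a_6 = 14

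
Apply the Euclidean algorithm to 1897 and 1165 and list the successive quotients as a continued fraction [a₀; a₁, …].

[1; 1, 1, 1, 2, 4, 3, 10]

⌊1897/1165⌋ = 1, remainder 732
⌊1165/732⌋ = 1, remainder 433
⌊732/433⌋ = 1, remainder 299
⌊433/299⌋ = 1, remainder 134
⌊299/134⌋ = 2, remainder 31
⌊134/31⌋ = 4, remainder 10
⌊31/10⌋ = 3, remainder 1
⌊10/1⌋ = 10, remainder 0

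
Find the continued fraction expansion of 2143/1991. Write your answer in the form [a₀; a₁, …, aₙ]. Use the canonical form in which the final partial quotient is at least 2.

[1; 13, 10, 7, 2]

2143 ÷ 1991 → quotient 1, remainder 152
1991 ÷ 152 → quotient 13, remainder 15
152 ÷ 15 → quotient 10, remainder 2
15 ÷ 2 → quotient 7, remainder 1
2 ÷ 1 → quotient 2, remainder 0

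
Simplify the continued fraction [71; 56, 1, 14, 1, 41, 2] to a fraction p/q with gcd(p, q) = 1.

Starting at the tail and folding back:
Start with 2.
41 + 1/(2/1) = 41 + 1/2 = 83/2
1 + 1/(83/2) = 1 + 2/83 = 85/83
14 + 1/(85/83) = 14 + 83/85 = 1273/85
1 + 1/(1273/85) = 1 + 85/1273 = 1358/1273
56 + 1/(1358/1273) = 56 + 1273/1358 = 77321/1358
71 + 1/(77321/1358) = 71 + 1358/77321 = 5491149/77321

5491149/77321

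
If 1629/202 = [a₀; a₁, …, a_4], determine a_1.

1629 ÷ 202 → quotient 8, remainder 13
202 ÷ 13 → quotient 15, remainder 7

15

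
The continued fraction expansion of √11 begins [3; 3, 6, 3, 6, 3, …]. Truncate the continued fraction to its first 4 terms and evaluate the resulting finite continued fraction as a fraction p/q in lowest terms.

199/60

a_0 = 3: 3/1
a_1 = 3: 10/3
a_2 = 6: 63/19
a_3 = 3: 199/60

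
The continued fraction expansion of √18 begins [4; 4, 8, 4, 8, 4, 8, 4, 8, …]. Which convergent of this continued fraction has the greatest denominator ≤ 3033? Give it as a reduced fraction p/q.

4756/1121

List convergents until the denominator exceeds the bound:
a_0 = 4: 4/1  (≤ bound)
a_1 = 4: 17/4  (≤ bound)
a_2 = 8: 140/33  (≤ bound)
a_3 = 4: 577/136  (≤ bound)
a_4 = 8: 4756/1121  (≤ bound)
a_5 = 4: 19601/4620  (> 3033, stop)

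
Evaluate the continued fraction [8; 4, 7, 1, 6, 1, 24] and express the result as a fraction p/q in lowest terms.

53303/6467

a_0 = 8: 8/1
a_1 = 4: 33/4
a_2 = 7: 239/29
a_3 = 1: 272/33
a_4 = 6: 1871/227
a_5 = 1: 2143/260
a_6 = 24: 53303/6467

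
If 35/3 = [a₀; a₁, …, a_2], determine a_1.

1

35 ÷ 3 → quotient 11, remainder 2
3 ÷ 2 → quotient 1, remainder 1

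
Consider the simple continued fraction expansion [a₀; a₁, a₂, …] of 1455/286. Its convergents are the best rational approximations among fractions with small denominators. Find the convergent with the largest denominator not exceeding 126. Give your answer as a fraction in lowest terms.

a_0 = 5: 5/1  (≤ bound)
a_1 = 11: 56/11  (≤ bound)
a_2 = 2: 117/23  (≤ bound)
a_3 = 3: 407/80  (≤ bound)
a_4 = 1: 524/103  (≤ bound)
a_5 = 2: 1455/286  (> 126, stop)

524/103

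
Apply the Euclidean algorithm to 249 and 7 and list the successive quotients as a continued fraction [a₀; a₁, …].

[35; 1, 1, 3]

249 = 35·7 + 4, so a_0 = 35
7 = 1·4 + 3, so a_1 = 1
4 = 1·3 + 1, so a_2 = 1
3 = 3·1 + 0, so a_3 = 3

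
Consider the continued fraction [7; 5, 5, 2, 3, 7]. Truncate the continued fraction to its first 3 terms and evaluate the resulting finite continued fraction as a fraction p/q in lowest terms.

187/26

Compute successive convergents:
a_0 = 7: 7/1
a_1 = 5: 36/5
a_2 = 5: 187/26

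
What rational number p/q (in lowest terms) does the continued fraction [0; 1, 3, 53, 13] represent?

a_0 = 0: 0/1
a_1 = 1: 1/1
a_2 = 3: 3/4
a_3 = 53: 160/213
a_4 = 13: 2083/2773

2083/2773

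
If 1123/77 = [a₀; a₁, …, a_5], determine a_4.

Repeatedly divide and take the remainder:
1123 = 14·77 + 45, so a_0 = 14
77 = 1·45 + 32, so a_1 = 1
45 = 1·32 + 13, so a_2 = 1
32 = 2·13 + 6, so a_3 = 2
13 = 2·6 + 1, so a_4 = 2

2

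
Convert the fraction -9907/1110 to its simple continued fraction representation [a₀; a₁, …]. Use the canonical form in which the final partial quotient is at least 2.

[-9; 13, 2, 1, 2, 10]

-9907 ÷ 1110 → quotient -9, remainder 83
1110 ÷ 83 → quotient 13, remainder 31
83 ÷ 31 → quotient 2, remainder 21
31 ÷ 21 → quotient 1, remainder 10
21 ÷ 10 → quotient 2, remainder 1
10 ÷ 1 → quotient 10, remainder 0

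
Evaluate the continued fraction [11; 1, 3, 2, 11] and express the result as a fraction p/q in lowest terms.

1213/103

a_0 = 11: 11/1
a_1 = 1: 12/1
a_2 = 3: 47/4
a_3 = 2: 106/9
a_4 = 11: 1213/103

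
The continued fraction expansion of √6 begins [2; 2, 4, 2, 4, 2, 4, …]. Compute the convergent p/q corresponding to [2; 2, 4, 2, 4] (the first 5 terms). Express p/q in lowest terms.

Build up convergents one term at a time:
a_0 = 2: 2/1
a_1 = 2: 5/2
a_2 = 4: 22/9
a_3 = 2: 49/20
a_4 = 4: 218/89

218/89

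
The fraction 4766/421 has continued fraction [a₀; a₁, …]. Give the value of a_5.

2

4766 = 11·421 + 135, so a_0 = 11
421 = 3·135 + 16, so a_1 = 3
135 = 8·16 + 7, so a_2 = 8
16 = 2·7 + 2, so a_3 = 2
7 = 3·2 + 1, so a_4 = 3
2 = 2·1 + 0, so a_5 = 2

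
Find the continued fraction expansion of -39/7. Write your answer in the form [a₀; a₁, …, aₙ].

-39 ÷ 7 → quotient -6, remainder 3
7 ÷ 3 → quotient 2, remainder 1
3 ÷ 1 → quotient 3, remainder 0

[-6; 2, 3]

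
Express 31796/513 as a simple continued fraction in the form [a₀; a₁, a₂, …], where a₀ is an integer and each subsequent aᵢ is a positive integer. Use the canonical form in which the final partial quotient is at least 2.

31796 ÷ 513 → quotient 61, remainder 503
513 ÷ 503 → quotient 1, remainder 10
503 ÷ 10 → quotient 50, remainder 3
10 ÷ 3 → quotient 3, remainder 1
3 ÷ 1 → quotient 3, remainder 0

[61; 1, 50, 3, 3]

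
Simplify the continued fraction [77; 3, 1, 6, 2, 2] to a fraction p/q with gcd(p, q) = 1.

11048/143

Start with 2.
2 + 1/(2/1) = 2 + 1/2 = 5/2
6 + 1/(5/2) = 6 + 2/5 = 32/5
1 + 1/(32/5) = 1 + 5/32 = 37/32
3 + 1/(37/32) = 3 + 32/37 = 143/37
77 + 1/(143/37) = 77 + 37/143 = 11048/143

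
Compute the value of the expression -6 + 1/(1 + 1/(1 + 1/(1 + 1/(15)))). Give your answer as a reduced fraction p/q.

Start with 15.
1 + 1/(15/1) = 1 + 1/15 = 16/15
1 + 1/(16/15) = 1 + 15/16 = 31/16
1 + 1/(31/16) = 1 + 16/31 = 47/31
-6 + 1/(47/31) = -6 + 31/47 = -251/47

-251/47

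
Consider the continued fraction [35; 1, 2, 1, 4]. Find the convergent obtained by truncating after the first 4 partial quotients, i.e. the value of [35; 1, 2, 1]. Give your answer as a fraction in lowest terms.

a_0 = 35: 35/1
a_1 = 1: 36/1
a_2 = 2: 107/3
a_3 = 1: 143/4

143/4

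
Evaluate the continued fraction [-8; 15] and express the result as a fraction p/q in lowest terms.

Start with 15.
-8 + 1/(15/1) = -8 + 1/15 = -119/15

-119/15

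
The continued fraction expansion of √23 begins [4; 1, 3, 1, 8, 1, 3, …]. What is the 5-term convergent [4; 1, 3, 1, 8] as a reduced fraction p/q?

a_0 = 4: 4/1
a_1 = 1: 5/1
a_2 = 3: 19/4
a_3 = 1: 24/5
a_4 = 8: 211/44

211/44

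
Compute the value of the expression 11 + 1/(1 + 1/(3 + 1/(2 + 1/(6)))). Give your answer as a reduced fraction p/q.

683/58

a_0 = 11: 11/1
a_1 = 1: 12/1
a_2 = 3: 47/4
a_3 = 2: 106/9
a_4 = 6: 683/58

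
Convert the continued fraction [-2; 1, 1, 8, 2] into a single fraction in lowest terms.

-53/36

a_0 = -2: -2/1
a_1 = 1: -1/1
a_2 = 1: -3/2
a_3 = 8: -25/17
a_4 = 2: -53/36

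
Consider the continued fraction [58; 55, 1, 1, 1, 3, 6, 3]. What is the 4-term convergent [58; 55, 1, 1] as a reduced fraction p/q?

Use the convergent recurrence hₖ = aₖ·hₖ₋₁ + hₖ₋₂ (and likewise for the denominators kₖ):
a_0 = 58: 58/1
a_1 = 55: 3191/55
a_2 = 1: 3249/56
a_3 = 1: 6440/111

6440/111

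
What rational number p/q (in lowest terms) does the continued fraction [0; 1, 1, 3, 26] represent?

Collapse the nested fraction from the inside out:
Start with 26.
3 + 1/(26/1) = 3 + 1/26 = 79/26
1 + 1/(79/26) = 1 + 26/79 = 105/79
1 + 1/(105/79) = 1 + 79/105 = 184/105
0 + 1/(184/105) = 0 + 105/184 = 105/184

105/184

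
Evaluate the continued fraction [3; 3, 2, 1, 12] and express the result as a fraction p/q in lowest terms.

419/127

Start with 12.
1 + 1/(12/1) = 1 + 1/12 = 13/12
2 + 1/(13/12) = 2 + 12/13 = 38/13
3 + 1/(38/13) = 3 + 13/38 = 127/38
3 + 1/(127/38) = 3 + 38/127 = 419/127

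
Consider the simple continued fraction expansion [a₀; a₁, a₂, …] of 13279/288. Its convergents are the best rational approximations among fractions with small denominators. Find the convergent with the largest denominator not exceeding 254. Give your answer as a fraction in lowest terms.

2997/65

a_0 = 46: 46/1  (≤ bound)
a_1 = 9: 415/9  (≤ bound)
a_2 = 3: 1291/28  (≤ bound)
a_3 = 2: 2997/65  (≤ bound)
a_4 = 4: 13279/288  (> 254, stop)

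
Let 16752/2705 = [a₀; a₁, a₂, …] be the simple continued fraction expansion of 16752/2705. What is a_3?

2

16752 ÷ 2705 → quotient 6, remainder 522
2705 ÷ 522 → quotient 5, remainder 95
522 ÷ 95 → quotient 5, remainder 47
95 ÷ 47 → quotient 2, remainder 1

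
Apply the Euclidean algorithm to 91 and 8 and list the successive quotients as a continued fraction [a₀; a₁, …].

[11; 2, 1, 2]

Run the Euclidean algorithm, recording each quotient:
91 ÷ 8 → quotient 11, remainder 3
8 ÷ 3 → quotient 2, remainder 2
3 ÷ 2 → quotient 1, remainder 1
2 ÷ 1 → quotient 2, remainder 0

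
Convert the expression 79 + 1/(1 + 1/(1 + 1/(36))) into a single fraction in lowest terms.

5804/73

a_0 = 79: 79/1
a_1 = 1: 80/1
a_2 = 1: 159/2
a_3 = 36: 5804/73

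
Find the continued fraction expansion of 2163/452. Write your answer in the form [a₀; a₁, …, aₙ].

Run the Euclidean algorithm, recording each quotient:
2163 = 4·452 + 355, so a_0 = 4
452 = 1·355 + 97, so a_1 = 1
355 = 3·97 + 64, so a_2 = 3
97 = 1·64 + 33, so a_3 = 1
64 = 1·33 + 31, so a_4 = 1
33 = 1·31 + 2, so a_5 = 1
31 = 15·2 + 1, so a_6 = 15
2 = 2·1 + 0, so a_7 = 2

[4; 1, 3, 1, 1, 1, 15, 2]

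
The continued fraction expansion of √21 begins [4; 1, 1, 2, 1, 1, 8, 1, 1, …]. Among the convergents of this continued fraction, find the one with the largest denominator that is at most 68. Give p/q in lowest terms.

a_0 = 4: 4/1  (≤ bound)
a_1 = 1: 5/1  (≤ bound)
a_2 = 1: 9/2  (≤ bound)
a_3 = 2: 23/5  (≤ bound)
a_4 = 1: 32/7  (≤ bound)
a_5 = 1: 55/12  (≤ bound)
a_6 = 8: 472/103  (> 68, stop)

55/12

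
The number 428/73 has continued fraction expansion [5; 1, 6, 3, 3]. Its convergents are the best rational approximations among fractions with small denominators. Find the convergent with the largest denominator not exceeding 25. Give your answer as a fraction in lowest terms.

129/22

List convergents until the denominator exceeds the bound:
a_0 = 5: 5/1  (≤ bound)
a_1 = 1: 6/1  (≤ bound)
a_2 = 6: 41/7  (≤ bound)
a_3 = 3: 129/22  (≤ bound)
a_4 = 3: 428/73  (> 25, stop)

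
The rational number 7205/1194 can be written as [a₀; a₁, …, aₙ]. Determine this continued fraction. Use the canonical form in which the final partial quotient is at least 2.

Run the Euclidean algorithm, recording each quotient:
7205 ÷ 1194 → quotient 6, remainder 41
1194 ÷ 41 → quotient 29, remainder 5
41 ÷ 5 → quotient 8, remainder 1
5 ÷ 1 → quotient 5, remainder 0

[6; 29, 8, 5]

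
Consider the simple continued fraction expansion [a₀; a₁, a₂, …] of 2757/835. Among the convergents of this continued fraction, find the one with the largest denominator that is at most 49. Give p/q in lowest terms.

List convergents until the denominator exceeds the bound:
a_0 = 3: 3/1  (≤ bound)
a_1 = 3: 10/3  (≤ bound)
a_2 = 3: 33/10  (≤ bound)
a_3 = 5: 175/53  (> 49, stop)

33/10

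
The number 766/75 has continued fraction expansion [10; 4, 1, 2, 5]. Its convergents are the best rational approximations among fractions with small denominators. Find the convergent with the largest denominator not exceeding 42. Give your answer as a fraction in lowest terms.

a_0 = 10: 10/1  (≤ bound)
a_1 = 4: 41/4  (≤ bound)
a_2 = 1: 51/5  (≤ bound)
a_3 = 2: 143/14  (≤ bound)
a_4 = 5: 766/75  (> 42, stop)

143/14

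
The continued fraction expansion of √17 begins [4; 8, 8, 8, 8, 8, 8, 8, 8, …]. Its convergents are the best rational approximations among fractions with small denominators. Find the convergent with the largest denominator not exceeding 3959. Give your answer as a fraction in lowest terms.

2177/528

List convergents until the denominator exceeds the bound:
a_0 = 4: 4/1  (≤ bound)
a_1 = 8: 33/8  (≤ bound)
a_2 = 8: 268/65  (≤ bound)
a_3 = 8: 2177/528  (≤ bound)
a_4 = 8: 17684/4289  (> 3959, stop)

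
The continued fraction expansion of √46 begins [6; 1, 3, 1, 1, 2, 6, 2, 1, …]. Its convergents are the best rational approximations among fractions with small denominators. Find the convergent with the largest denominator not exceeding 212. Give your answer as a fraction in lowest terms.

List convergents until the denominator exceeds the bound:
a_0 = 6: 6/1  (≤ bound)
a_1 = 1: 7/1  (≤ bound)
a_2 = 3: 27/4  (≤ bound)
a_3 = 1: 34/5  (≤ bound)
a_4 = 1: 61/9  (≤ bound)
a_5 = 2: 156/23  (≤ bound)
a_6 = 6: 997/147  (≤ bound)
a_7 = 2: 2150/317  (> 212, stop)

997/147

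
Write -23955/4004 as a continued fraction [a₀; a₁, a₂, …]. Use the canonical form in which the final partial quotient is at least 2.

-23955 = -6·4004 + 69, so a_0 = -6
4004 = 58·69 + 2, so a_1 = 58
69 = 34·2 + 1, so a_2 = 34
2 = 2·1 + 0, so a_3 = 2

[-6; 58, 34, 2]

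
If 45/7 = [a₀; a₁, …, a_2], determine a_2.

45 ÷ 7 → quotient 6, remainder 3
7 ÷ 3 → quotient 2, remainder 1
3 ÷ 1 → quotient 3, remainder 0

3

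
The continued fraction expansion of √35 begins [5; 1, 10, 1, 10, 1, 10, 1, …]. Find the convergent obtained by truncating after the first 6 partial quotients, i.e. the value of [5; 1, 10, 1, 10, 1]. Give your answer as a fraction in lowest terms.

846/143

Starting at the tail and folding back:
Start with 1.
10 + 1/(1/1) = 10 + 1/1 = 11/1
1 + 1/(11/1) = 1 + 1/11 = 12/11
10 + 1/(12/11) = 10 + 11/12 = 131/12
1 + 1/(131/12) = 1 + 12/131 = 143/131
5 + 1/(143/131) = 5 + 131/143 = 846/143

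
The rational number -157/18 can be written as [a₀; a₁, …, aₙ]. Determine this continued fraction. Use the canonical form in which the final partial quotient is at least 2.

Run the Euclidean algorithm, recording each quotient:
-157 ÷ 18 → quotient -9, remainder 5
18 ÷ 5 → quotient 3, remainder 3
5 ÷ 3 → quotient 1, remainder 2
3 ÷ 2 → quotient 1, remainder 1
2 ÷ 1 → quotient 2, remainder 0

[-9; 3, 1, 1, 2]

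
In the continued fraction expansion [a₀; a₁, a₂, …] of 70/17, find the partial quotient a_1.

70 = 4·17 + 2, so a_0 = 4
17 = 8·2 + 1, so a_1 = 8

8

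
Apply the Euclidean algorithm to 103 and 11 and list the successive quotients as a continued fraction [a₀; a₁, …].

[9; 2, 1, 3]

103 ÷ 11 → quotient 9, remainder 4
11 ÷ 4 → quotient 2, remainder 3
4 ÷ 3 → quotient 1, remainder 1
3 ÷ 1 → quotient 3, remainder 0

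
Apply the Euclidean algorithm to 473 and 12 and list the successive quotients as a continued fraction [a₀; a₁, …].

[39; 2, 2, 2]

Run the Euclidean algorithm, recording each quotient:
473 ÷ 12 → quotient 39, remainder 5
12 ÷ 5 → quotient 2, remainder 2
5 ÷ 2 → quotient 2, remainder 1
2 ÷ 1 → quotient 2, remainder 0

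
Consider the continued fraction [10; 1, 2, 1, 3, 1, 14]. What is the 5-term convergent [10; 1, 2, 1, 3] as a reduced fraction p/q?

Compute successive convergents:
a_0 = 10: 10/1
a_1 = 1: 11/1
a_2 = 2: 32/3
a_3 = 1: 43/4
a_4 = 3: 161/15

161/15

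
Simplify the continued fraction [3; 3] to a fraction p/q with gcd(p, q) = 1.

10/3

Start with 3.
3 + 1/(3/1) = 3 + 1/3 = 10/3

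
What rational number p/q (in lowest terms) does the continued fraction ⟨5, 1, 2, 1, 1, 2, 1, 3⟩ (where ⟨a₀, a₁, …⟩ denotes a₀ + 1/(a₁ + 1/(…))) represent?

Start with 3.
1 + 1/(3/1) = 1 + 1/3 = 4/3
2 + 1/(4/3) = 2 + 3/4 = 11/4
1 + 1/(11/4) = 1 + 4/11 = 15/11
1 + 1/(15/11) = 1 + 11/15 = 26/15
2 + 1/(26/15) = 2 + 15/26 = 67/26
1 + 1/(67/26) = 1 + 26/67 = 93/67
5 + 1/(93/67) = 5 + 67/93 = 532/93

532/93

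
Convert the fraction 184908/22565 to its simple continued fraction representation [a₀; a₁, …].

Apply division with remainder until the remainder is 0:
184908 ÷ 22565 → quotient 8, remainder 4388
22565 ÷ 4388 → quotient 5, remainder 625
4388 ÷ 625 → quotient 7, remainder 13
625 ÷ 13 → quotient 48, remainder 1
13 ÷ 1 → quotient 13, remainder 0

[8; 5, 7, 48, 13]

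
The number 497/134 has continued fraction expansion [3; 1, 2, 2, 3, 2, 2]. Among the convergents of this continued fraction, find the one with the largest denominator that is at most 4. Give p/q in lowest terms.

a_0 = 3: 3/1  (≤ bound)
a_1 = 1: 4/1  (≤ bound)
a_2 = 2: 11/3  (≤ bound)
a_3 = 2: 26/7  (> 4, stop)

11/3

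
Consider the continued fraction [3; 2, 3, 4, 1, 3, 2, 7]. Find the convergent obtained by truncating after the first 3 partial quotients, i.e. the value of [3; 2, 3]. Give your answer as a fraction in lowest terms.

Start with 3.
2 + 1/(3/1) = 2 + 1/3 = 7/3
3 + 1/(7/3) = 3 + 3/7 = 24/7

24/7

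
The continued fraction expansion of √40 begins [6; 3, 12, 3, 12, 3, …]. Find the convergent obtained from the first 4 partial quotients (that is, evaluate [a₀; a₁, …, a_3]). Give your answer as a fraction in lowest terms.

721/114

Start with 3.
12 + 1/(3/1) = 12 + 1/3 = 37/3
3 + 1/(37/3) = 3 + 3/37 = 114/37
6 + 1/(114/37) = 6 + 37/114 = 721/114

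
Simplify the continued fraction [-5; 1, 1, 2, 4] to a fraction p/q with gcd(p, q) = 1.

Start with 4.
2 + 1/(4/1) = 2 + 1/4 = 9/4
1 + 1/(9/4) = 1 + 4/9 = 13/9
1 + 1/(13/9) = 1 + 9/13 = 22/13
-5 + 1/(22/13) = -5 + 13/22 = -97/22

-97/22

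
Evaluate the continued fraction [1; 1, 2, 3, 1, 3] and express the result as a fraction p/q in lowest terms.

83/49

a_0 = 1: 1/1
a_1 = 1: 2/1
a_2 = 2: 5/3
a_3 = 3: 17/10
a_4 = 1: 22/13
a_5 = 3: 83/49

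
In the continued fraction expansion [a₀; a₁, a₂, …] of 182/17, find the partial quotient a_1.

⌊182/17⌋ = 10, remainder 12
⌊17/12⌋ = 1, remainder 5

1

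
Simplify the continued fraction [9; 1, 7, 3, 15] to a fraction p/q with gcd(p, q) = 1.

3784/383

Use the convergent recurrence hₖ = aₖ·hₖ₋₁ + hₖ₋₂ (and likewise for the denominators kₖ):
a_0 = 9: 9/1
a_1 = 1: 10/1
a_2 = 7: 79/8
a_3 = 3: 247/25
a_4 = 15: 3784/383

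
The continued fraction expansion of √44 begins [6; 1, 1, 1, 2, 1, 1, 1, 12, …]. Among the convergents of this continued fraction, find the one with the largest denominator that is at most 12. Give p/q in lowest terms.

List convergents until the denominator exceeds the bound:
a_0 = 6: 6/1  (≤ bound)
a_1 = 1: 7/1  (≤ bound)
a_2 = 1: 13/2  (≤ bound)
a_3 = 1: 20/3  (≤ bound)
a_4 = 2: 53/8  (≤ bound)
a_5 = 1: 73/11  (≤ bound)
a_6 = 1: 126/19  (> 12, stop)

73/11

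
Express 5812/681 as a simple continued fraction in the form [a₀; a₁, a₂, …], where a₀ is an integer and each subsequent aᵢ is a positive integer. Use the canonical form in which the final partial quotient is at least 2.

[8; 1, 1, 6, 1, 2, 1, 11]

5812 ÷ 681 → quotient 8, remainder 364
681 ÷ 364 → quotient 1, remainder 317
364 ÷ 317 → quotient 1, remainder 47
317 ÷ 47 → quotient 6, remainder 35
47 ÷ 35 → quotient 1, remainder 12
35 ÷ 12 → quotient 2, remainder 11
12 ÷ 11 → quotient 1, remainder 1
11 ÷ 1 → quotient 11, remainder 0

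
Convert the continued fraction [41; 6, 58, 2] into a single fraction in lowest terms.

28981/704

Build up convergents one term at a time:
a_0 = 41: 41/1
a_1 = 6: 247/6
a_2 = 58: 14367/349
a_3 = 2: 28981/704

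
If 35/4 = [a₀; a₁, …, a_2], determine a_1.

35 = 8·4 + 3, so a_0 = 8
4 = 1·3 + 1, so a_1 = 1

1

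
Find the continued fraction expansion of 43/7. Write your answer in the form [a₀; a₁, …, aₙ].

Apply division with remainder until the remainder is 0:
⌊43/7⌋ = 6, remainder 1
⌊7/1⌋ = 7, remainder 0

[6; 7]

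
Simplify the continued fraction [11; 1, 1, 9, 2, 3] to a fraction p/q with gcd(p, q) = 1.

1602/139

Build up convergents one term at a time:
a_0 = 11: 11/1
a_1 = 1: 12/1
a_2 = 1: 23/2
a_3 = 9: 219/19
a_4 = 2: 461/40
a_5 = 3: 1602/139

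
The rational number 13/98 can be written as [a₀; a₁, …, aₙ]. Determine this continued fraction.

13 ÷ 98 → quotient 0, remainder 13
98 ÷ 13 → quotient 7, remainder 7
13 ÷ 7 → quotient 1, remainder 6
7 ÷ 6 → quotient 1, remainder 1
6 ÷ 1 → quotient 6, remainder 0

[0; 7, 1, 1, 6]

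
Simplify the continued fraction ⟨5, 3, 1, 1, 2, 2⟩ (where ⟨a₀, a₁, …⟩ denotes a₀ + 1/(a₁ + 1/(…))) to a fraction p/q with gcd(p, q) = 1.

227/43

Use the convergent recurrence hₖ = aₖ·hₖ₋₁ + hₖ₋₂ (and likewise for the denominators kₖ):
a_0 = 5: 5/1
a_1 = 3: 16/3
a_2 = 1: 21/4
a_3 = 1: 37/7
a_4 = 2: 95/18
a_5 = 2: 227/43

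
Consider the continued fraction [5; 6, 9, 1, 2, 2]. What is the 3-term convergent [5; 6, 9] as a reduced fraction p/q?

284/55

a_0 = 5: 5/1
a_1 = 6: 31/6
a_2 = 9: 284/55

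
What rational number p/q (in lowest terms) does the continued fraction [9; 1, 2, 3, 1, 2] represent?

Work from the innermost term outward:
Start with 2.
1 + 1/(2/1) = 1 + 1/2 = 3/2
3 + 1/(3/2) = 3 + 2/3 = 11/3
2 + 1/(11/3) = 2 + 3/11 = 25/11
1 + 1/(25/11) = 1 + 11/25 = 36/25
9 + 1/(36/25) = 9 + 25/36 = 349/36

349/36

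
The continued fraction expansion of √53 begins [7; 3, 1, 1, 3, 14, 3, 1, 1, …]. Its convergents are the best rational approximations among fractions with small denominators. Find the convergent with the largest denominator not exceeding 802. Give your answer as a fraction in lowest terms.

a_0 = 7: 7/1  (≤ bound)
a_1 = 3: 22/3  (≤ bound)
a_2 = 1: 29/4  (≤ bound)
a_3 = 1: 51/7  (≤ bound)
a_4 = 3: 182/25  (≤ bound)
a_5 = 14: 2599/357  (≤ bound)
a_6 = 3: 7979/1096  (> 802, stop)

2599/357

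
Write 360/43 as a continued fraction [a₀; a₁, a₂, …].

360 = 8·43 + 16, so a_0 = 8
43 = 2·16 + 11, so a_1 = 2
16 = 1·11 + 5, so a_2 = 1
11 = 2·5 + 1, so a_3 = 2
5 = 5·1 + 0, so a_4 = 5

[8; 2, 1, 2, 5]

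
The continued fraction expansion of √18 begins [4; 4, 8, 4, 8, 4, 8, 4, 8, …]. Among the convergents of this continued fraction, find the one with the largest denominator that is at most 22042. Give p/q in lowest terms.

List convergents until the denominator exceeds the bound:
a_0 = 4: 4/1  (≤ bound)
a_1 = 4: 17/4  (≤ bound)
a_2 = 8: 140/33  (≤ bound)
a_3 = 4: 577/136  (≤ bound)
a_4 = 8: 4756/1121  (≤ bound)
a_5 = 4: 19601/4620  (≤ bound)
a_6 = 8: 161564/38081  (> 22042, stop)

19601/4620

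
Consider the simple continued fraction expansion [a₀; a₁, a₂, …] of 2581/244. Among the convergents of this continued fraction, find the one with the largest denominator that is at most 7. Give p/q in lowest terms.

74/7

a_0 = 10: 10/1  (≤ bound)
a_1 = 1: 11/1  (≤ bound)
a_2 = 1: 21/2  (≤ bound)
a_3 = 2: 53/5  (≤ bound)
a_4 = 1: 74/7  (≤ bound)
a_5 = 2: 201/19  (> 7, stop)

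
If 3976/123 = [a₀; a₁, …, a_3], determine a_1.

3976 = 32·123 + 40, so a_0 = 32
123 = 3·40 + 3, so a_1 = 3

3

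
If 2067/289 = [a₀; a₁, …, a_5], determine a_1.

Run the Euclidean algorithm, recording each quotient:
2067 = 7·289 + 44, so a_0 = 7
289 = 6·44 + 25, so a_1 = 6

6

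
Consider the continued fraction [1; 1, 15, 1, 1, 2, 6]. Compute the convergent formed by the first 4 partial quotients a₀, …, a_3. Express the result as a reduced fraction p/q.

Work from the innermost term outward:
Start with 1.
15 + 1/(1/1) = 15 + 1/1 = 16/1
1 + 1/(16/1) = 1 + 1/16 = 17/16
1 + 1/(17/16) = 1 + 16/17 = 33/17

33/17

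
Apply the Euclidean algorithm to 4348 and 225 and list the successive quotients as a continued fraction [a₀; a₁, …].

4348 ÷ 225 → quotient 19, remainder 73
225 ÷ 73 → quotient 3, remainder 6
73 ÷ 6 → quotient 12, remainder 1
6 ÷ 1 → quotient 6, remainder 0

[19; 3, 12, 6]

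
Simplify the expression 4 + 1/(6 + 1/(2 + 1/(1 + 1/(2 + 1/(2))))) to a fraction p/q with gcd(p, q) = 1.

a_0 = 4: 4/1
a_1 = 6: 25/6
a_2 = 2: 54/13
a_3 = 1: 79/19
a_4 = 2: 212/51
a_5 = 2: 503/121

503/121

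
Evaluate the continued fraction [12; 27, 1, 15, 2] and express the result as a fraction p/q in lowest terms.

11097/922

Start with 2.
15 + 1/(2/1) = 15 + 1/2 = 31/2
1 + 1/(31/2) = 1 + 2/31 = 33/31
27 + 1/(33/31) = 27 + 31/33 = 922/33
12 + 1/(922/33) = 12 + 33/922 = 11097/922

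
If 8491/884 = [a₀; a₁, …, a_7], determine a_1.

1

8491 = 9·884 + 535, so a_0 = 9
884 = 1·535 + 349, so a_1 = 1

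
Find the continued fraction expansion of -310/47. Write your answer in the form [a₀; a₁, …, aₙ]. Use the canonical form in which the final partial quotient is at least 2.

[-7; 2, 2, 9]

⌊-310/47⌋ = -7, remainder 19
⌊47/19⌋ = 2, remainder 9
⌊19/9⌋ = 2, remainder 1
⌊9/1⌋ = 9, remainder 0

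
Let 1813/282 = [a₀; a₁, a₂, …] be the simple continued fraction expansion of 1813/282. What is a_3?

40

1813 = 6·282 + 121, so a_0 = 6
282 = 2·121 + 40, so a_1 = 2
121 = 3·40 + 1, so a_2 = 3
40 = 40·1 + 0, so a_3 = 40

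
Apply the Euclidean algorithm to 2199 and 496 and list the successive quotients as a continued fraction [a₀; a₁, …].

[4; 2, 3, 3, 1, 7, 2]

⌊2199/496⌋ = 4, remainder 215
⌊496/215⌋ = 2, remainder 66
⌊215/66⌋ = 3, remainder 17
⌊66/17⌋ = 3, remainder 15
⌊17/15⌋ = 1, remainder 2
⌊15/2⌋ = 7, remainder 1
⌊2/1⌋ = 2, remainder 0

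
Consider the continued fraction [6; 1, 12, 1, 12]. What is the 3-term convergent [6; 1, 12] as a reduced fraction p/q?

Compute successive convergents:
a_0 = 6: 6/1
a_1 = 1: 7/1
a_2 = 12: 90/13

90/13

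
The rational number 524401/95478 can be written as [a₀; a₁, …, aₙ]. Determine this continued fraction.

[5; 2, 32, 3, 2, 9, 2, 10]

524401 ÷ 95478 → quotient 5, remainder 47011
95478 ÷ 47011 → quotient 2, remainder 1456
47011 ÷ 1456 → quotient 32, remainder 419
1456 ÷ 419 → quotient 3, remainder 199
419 ÷ 199 → quotient 2, remainder 21
199 ÷ 21 → quotient 9, remainder 10
21 ÷ 10 → quotient 2, remainder 1
10 ÷ 1 → quotient 10, remainder 0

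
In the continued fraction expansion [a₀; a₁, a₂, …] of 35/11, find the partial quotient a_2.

2

35 ÷ 11 → quotient 3, remainder 2
11 ÷ 2 → quotient 5, remainder 1
2 ÷ 1 → quotient 2, remainder 0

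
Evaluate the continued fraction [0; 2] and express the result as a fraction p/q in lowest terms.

1/2

Starting at the tail and folding back:
Start with 2.
0 + 1/(2/1) = 0 + 1/2 = 1/2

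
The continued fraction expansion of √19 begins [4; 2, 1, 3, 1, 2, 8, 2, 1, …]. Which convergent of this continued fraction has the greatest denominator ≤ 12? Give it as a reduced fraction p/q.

a_0 = 4: 4/1  (≤ bound)
a_1 = 2: 9/2  (≤ bound)
a_2 = 1: 13/3  (≤ bound)
a_3 = 3: 48/11  (≤ bound)
a_4 = 1: 61/14  (> 12, stop)

48/11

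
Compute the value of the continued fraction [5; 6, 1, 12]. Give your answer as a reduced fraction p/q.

a_0 = 5: 5/1
a_1 = 6: 31/6
a_2 = 1: 36/7
a_3 = 12: 463/90

463/90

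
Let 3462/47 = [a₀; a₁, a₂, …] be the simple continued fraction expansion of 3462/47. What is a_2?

1

⌊3462/47⌋ = 73, remainder 31
⌊47/31⌋ = 1, remainder 16
⌊31/16⌋ = 1, remainder 15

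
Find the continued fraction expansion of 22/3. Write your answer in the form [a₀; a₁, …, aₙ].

[7; 3]

⌊22/3⌋ = 7, remainder 1
⌊3/1⌋ = 3, remainder 0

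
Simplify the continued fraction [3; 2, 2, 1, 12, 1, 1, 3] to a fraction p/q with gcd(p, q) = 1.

Start with 3.
1 + 1/(3/1) = 1 + 1/3 = 4/3
1 + 1/(4/3) = 1 + 3/4 = 7/4
12 + 1/(7/4) = 12 + 4/7 = 88/7
1 + 1/(88/7) = 1 + 7/88 = 95/88
2 + 1/(95/88) = 2 + 88/95 = 278/95
2 + 1/(278/95) = 2 + 95/278 = 651/278
3 + 1/(651/278) = 3 + 278/651 = 2231/651

2231/651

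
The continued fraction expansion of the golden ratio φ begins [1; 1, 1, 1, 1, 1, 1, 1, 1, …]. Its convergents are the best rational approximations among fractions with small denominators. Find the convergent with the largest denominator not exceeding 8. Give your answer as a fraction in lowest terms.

a_0 = 1: 1/1  (≤ bound)
a_1 = 1: 2/1  (≤ bound)
a_2 = 1: 3/2  (≤ bound)
a_3 = 1: 5/3  (≤ bound)
a_4 = 1: 8/5  (≤ bound)
a_5 = 1: 13/8  (≤ bound)
a_6 = 1: 21/13  (> 8, stop)

13/8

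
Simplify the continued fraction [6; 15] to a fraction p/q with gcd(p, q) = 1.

a_0 = 6: 6/1
a_1 = 15: 91/15

91/15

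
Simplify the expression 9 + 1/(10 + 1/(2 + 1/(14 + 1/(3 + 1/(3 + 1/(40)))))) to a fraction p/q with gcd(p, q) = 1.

1137406/125053

Compute successive convergents:
a_0 = 9: 9/1
a_1 = 10: 91/10
a_2 = 2: 191/21
a_3 = 14: 2765/304
a_4 = 3: 8486/933
a_5 = 3: 28223/3103
a_6 = 40: 1137406/125053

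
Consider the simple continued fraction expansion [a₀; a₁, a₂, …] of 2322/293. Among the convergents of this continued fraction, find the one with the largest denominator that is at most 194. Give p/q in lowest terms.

317/40

List convergents until the denominator exceeds the bound:
a_0 = 7: 7/1  (≤ bound)
a_1 = 1: 8/1  (≤ bound)
a_2 = 12: 103/13  (≤ bound)
a_3 = 3: 317/40  (≤ bound)
a_4 = 7: 2322/293  (> 194, stop)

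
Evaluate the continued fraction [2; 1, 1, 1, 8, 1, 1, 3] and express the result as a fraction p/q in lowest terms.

515/194

Compute successive convergents:
a_0 = 2: 2/1
a_1 = 1: 3/1
a_2 = 1: 5/2
a_3 = 1: 8/3
a_4 = 8: 69/26
a_5 = 1: 77/29
a_6 = 1: 146/55
a_7 = 3: 515/194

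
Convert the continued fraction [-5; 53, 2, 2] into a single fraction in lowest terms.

-1330/267

Work from the innermost term outward:
Start with 2.
2 + 1/(2/1) = 2 + 1/2 = 5/2
53 + 1/(5/2) = 53 + 2/5 = 267/5
-5 + 1/(267/5) = -5 + 5/267 = -1330/267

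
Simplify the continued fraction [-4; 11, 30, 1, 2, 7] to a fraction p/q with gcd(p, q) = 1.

Compute successive convergents:
a_0 = -4: -4/1
a_1 = 11: -43/11
a_2 = 30: -1294/331
a_3 = 1: -1337/342
a_4 = 2: -3968/1015
a_5 = 7: -29113/7447

-29113/7447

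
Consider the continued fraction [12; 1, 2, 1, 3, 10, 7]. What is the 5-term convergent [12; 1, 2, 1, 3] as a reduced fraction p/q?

191/15

Build up convergents one term at a time:
a_0 = 12: 12/1
a_1 = 1: 13/1
a_2 = 2: 38/3
a_3 = 1: 51/4
a_4 = 3: 191/15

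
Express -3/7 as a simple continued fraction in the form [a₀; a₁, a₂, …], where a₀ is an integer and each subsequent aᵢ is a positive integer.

-3 ÷ 7 → quotient -1, remainder 4
7 ÷ 4 → quotient 1, remainder 3
4 ÷ 3 → quotient 1, remainder 1
3 ÷ 1 → quotient 3, remainder 0

[-1; 1, 1, 3]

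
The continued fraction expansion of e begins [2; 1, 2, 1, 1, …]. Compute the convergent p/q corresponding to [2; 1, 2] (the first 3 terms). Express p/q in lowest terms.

8/3

Start with 2.
1 + 1/(2/1) = 1 + 1/2 = 3/2
2 + 1/(3/2) = 2 + 2/3 = 8/3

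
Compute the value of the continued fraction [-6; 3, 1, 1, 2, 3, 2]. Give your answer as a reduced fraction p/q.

-801/140

Work from the innermost term outward:
Start with 2.
3 + 1/(2/1) = 3 + 1/2 = 7/2
2 + 1/(7/2) = 2 + 2/7 = 16/7
1 + 1/(16/7) = 1 + 7/16 = 23/16
1 + 1/(23/16) = 1 + 16/23 = 39/23
3 + 1/(39/23) = 3 + 23/39 = 140/39
-6 + 1/(140/39) = -6 + 39/140 = -801/140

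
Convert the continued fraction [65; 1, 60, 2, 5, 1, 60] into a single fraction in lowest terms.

3207865/48616

Start with 60.
1 + 1/(60/1) = 1 + 1/60 = 61/60
5 + 1/(61/60) = 5 + 60/61 = 365/61
2 + 1/(365/61) = 2 + 61/365 = 791/365
60 + 1/(791/365) = 60 + 365/791 = 47825/791
1 + 1/(47825/791) = 1 + 791/47825 = 48616/47825
65 + 1/(48616/47825) = 65 + 47825/48616 = 3207865/48616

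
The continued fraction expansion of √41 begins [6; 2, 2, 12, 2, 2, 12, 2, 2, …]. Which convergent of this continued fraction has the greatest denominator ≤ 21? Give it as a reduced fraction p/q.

a_0 = 6: 6/1  (≤ bound)
a_1 = 2: 13/2  (≤ bound)
a_2 = 2: 32/5  (≤ bound)
a_3 = 12: 397/62  (> 21, stop)

32/5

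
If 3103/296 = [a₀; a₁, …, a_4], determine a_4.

3

3103 ÷ 296 → quotient 10, remainder 143
296 ÷ 143 → quotient 2, remainder 10
143 ÷ 10 → quotient 14, remainder 3
10 ÷ 3 → quotient 3, remainder 1
3 ÷ 1 → quotient 3, remainder 0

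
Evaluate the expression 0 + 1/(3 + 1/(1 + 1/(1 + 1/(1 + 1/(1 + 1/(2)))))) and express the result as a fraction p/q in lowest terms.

Starting at the tail and folding back:
Start with 2.
1 + 1/(2/1) = 1 + 1/2 = 3/2
1 + 1/(3/2) = 1 + 2/3 = 5/3
1 + 1/(5/3) = 1 + 3/5 = 8/5
1 + 1/(8/5) = 1 + 5/8 = 13/8
3 + 1/(13/8) = 3 + 8/13 = 47/13
0 + 1/(47/13) = 0 + 13/47 = 13/47

13/47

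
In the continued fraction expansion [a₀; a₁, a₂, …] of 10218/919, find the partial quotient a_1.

10218 = 11·919 + 109, so a_0 = 11
919 = 8·109 + 47, so a_1 = 8

8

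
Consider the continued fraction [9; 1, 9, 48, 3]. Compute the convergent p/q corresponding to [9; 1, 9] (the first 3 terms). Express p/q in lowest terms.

Work from the innermost term outward:
Start with 9.
1 + 1/(9/1) = 1 + 1/9 = 10/9
9 + 1/(10/9) = 9 + 9/10 = 99/10

99/10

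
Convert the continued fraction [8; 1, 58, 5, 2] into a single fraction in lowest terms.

5848/651

a_0 = 8: 8/1
a_1 = 1: 9/1
a_2 = 58: 530/59
a_3 = 5: 2659/296
a_4 = 2: 5848/651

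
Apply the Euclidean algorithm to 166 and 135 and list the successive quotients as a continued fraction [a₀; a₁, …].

⌊166/135⌋ = 1, remainder 31
⌊135/31⌋ = 4, remainder 11
⌊31/11⌋ = 2, remainder 9
⌊11/9⌋ = 1, remainder 2
⌊9/2⌋ = 4, remainder 1
⌊2/1⌋ = 2, remainder 0

[1; 4, 2, 1, 4, 2]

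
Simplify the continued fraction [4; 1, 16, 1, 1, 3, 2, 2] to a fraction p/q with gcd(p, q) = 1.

Start with 2.
2 + 1/(2/1) = 2 + 1/2 = 5/2
3 + 1/(5/2) = 3 + 2/5 = 17/5
1 + 1/(17/5) = 1 + 5/17 = 22/17
1 + 1/(22/17) = 1 + 17/22 = 39/22
16 + 1/(39/22) = 16 + 22/39 = 646/39
1 + 1/(646/39) = 1 + 39/646 = 685/646
4 + 1/(685/646) = 4 + 646/685 = 3386/685

3386/685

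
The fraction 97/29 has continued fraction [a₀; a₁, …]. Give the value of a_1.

Run the Euclidean algorithm, recording each quotient:
⌊97/29⌋ = 3, remainder 10
⌊29/10⌋ = 2, remainder 9

2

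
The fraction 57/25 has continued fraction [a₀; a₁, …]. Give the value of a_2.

57 = 2·25 + 7, so a_0 = 2
25 = 3·7 + 4, so a_1 = 3
7 = 1·4 + 3, so a_2 = 1

1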